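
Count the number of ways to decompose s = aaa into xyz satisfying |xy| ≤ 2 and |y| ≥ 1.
3

For s = 'aaa' with pumping length p = 2:

Constraints: |xy| ≤ 2, |y| > 0

Valid decompositions (|xy| ≤ p, |y| ≥ 1):
  • x='', y='a', z='aa'
  • x='a', y='a', z='a'
  • x='', y='aa', z='a'

Total count: 3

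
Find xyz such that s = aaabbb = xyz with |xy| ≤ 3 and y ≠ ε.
x = 'aa', y = 'a', z = 'bbb'

For s = aaabbb and p = 3, one valid decomposition is:
- x = 'aa' (length 2)
- y = 'a' (length 1)
- z = 'bbb' (length 3)

Verification:
- xyz = 'aa' + 'a' + 'bbb' = aaabbb ✓
- |xy| = 3 ≤ 3 ✓
- |y| = 1 > 0 ✓

All pumping lemma constraints are satisfied.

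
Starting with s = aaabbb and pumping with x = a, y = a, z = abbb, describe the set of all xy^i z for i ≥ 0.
{xy^i z : i ≥ 0} = {a^(2+i) b^3 : i ≥ 0} = {aabbb, aaabbb, aaaabbb, ...}

With x = a, y = a, z = abbb: Starting with aaabbb and pumping the second 'a', we get strings with 2+i a's followed by 3 b's for i = 0, 1, 2, ...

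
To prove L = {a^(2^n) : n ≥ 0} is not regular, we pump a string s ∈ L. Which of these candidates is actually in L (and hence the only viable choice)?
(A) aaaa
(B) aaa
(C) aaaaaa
(A) aaaa

The pumping lemma is applied to a string s that lies in L, so first check membership of each option:
- (A) aaaa has length 4 = 2^2, so it is in L ✓
- (B) aaa has length 3, strictly between 2^1 = 2 and 2^2 = 4, so it is not in L ✗
- (C) aaaaaa has length 6, strictly between 2^2 = 4 and 2^3 = 8, so it is not in L ✗

Only (A) aaaa is in L, so it is the only candidate that could play the role of s.
(In a complete proof one picks s in terms of the pumping length p so that |s| ≥ p is guaranteed; a fixed string like aaaa illustrates the shape of such an s.)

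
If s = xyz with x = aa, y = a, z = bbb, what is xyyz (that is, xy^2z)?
aaaabbb

Given x = 'aa', y = 'a', z = 'bbb' and i = 2:

xy^2z = x + y·y·...·y (2 times) + z
       = 'aa' + 'a'^2 + 'bbb'
       = 'aa' + 'aa' + 'bbb'
       = 'aaaabbb'

The pumped string is 'aaaabbb' with length 7.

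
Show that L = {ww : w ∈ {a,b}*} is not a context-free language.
Assume for contradiction that L is context-free, and let p ≥ 1 be the pumping length given by the pumping lemma for CFLs.
Choose s = a^p b^p a^p b^p. Then s ∈ L (take w = a^p b^p) and |s| = 4p ≥ p.
By the CFL pumping lemma, s = uvxyz for some u, v, x, y, z with |vxy| ≤ p, |vy| ≥ 1, and uv^i xy^i z ∈ L for every i ≥ 0.

Write s as four blocks A₁ B₁ A₂ B₂ with A₁ = A₂ = a^p and B₁ = B₂ = b^p. Since |vxy| ≤ p, the window vxy lies inside at most two adjacent blocks. Take i = 0 and let t = uxz, so |t| = 4p − |vy| with 1 ≤ |vy| ≤ p. If |t| is odd, t ∉ L immediately, so assume |vy| is even (hence |vy| ≥ 2) and |t|/2 = 2p − |vy|/2, which satisfies p ≤ |t|/2 ≤ 2p − 1.

Case 1 (vxy inside A₁B₁): t = a^(p−j) b^(p−l) a^p b^p with j + l = |vy|. The second half of t has length < 2p, so it is a suffix of the trailing a^p b^p and ends in b; the first half is a^(p−j) b^(p−l) a^((j+l)/2), which ends in a because (j+l)/2 ≥ 1. The halves differ, so t ∉ L.

Case 2 (vxy inside B₁A₂, straddling the middle): t = a^p b^(p−j) a^(p−l) b^p with j + l = |vy|. If t = ww, then w is a prefix of t of length ≥ p, so w begins with a^p; and w is a suffix of t of length ≥ p, so w ends with b^p. That forces |w| ≥ 2p, contradicting |w| = |t|/2 ≤ 2p − 1. So t ∉ L.

Case 3 (vxy inside A₂B₂): t = a^p b^p a^(p−j) b^(p−l) with j + l = |vy|. The first half of t is a prefix of a^p b^p, so it begins with a; the second half is b^((j+l)/2) a^(p−j) b^(p−l), which begins with b. The halves differ, so t ∉ L.

In every case uv⁰xy⁰z = uxz ∉ L.

This contradicts the CFL pumping lemma, which requires uv^i xy^i z ∈ L for all i ≥ 0.
Hence L = {ww : w ∈ {a,b}*} is not context-free. ∎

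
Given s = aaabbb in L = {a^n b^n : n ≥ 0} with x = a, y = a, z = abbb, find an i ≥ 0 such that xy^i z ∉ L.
i = 2

xy²z = a · aa · abbb = aaaabbb; aaaabbb has 4 a's and 3 b's; 4 ≠ 3, so it is not in L.
(Other choices also work, e.g. i = 0, 3; only i = 1 is guaranteed to stay in L since xy¹z = s.)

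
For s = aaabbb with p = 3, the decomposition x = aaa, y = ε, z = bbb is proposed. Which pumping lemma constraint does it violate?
Violated: |y| > 0

The decomposition x = aaa, y = ε, z = bbb for s = aaabbb with p = 3
violates the constraint: |y| > 0

|y| = 0, but the pumping lemma requires |y| > 0 (y must be non-empty).

Pumping lemma constraints:
1. xyz = s (decomposition is valid)
2. |xy| ≤ p
3. |y| > 0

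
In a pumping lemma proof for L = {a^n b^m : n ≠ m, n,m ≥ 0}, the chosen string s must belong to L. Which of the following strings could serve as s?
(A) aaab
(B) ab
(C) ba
(A) aaab

The pumping lemma is applied to a string s that lies in L, so first check membership of each option:
- (A) aaab = a^3 b^1 with 3 ≠ 1, so it is in L ✓
- (B) ab = a^1 b^1 has n = m = 1, so it is not in L ✗
- (C) ba has an a after a b, so it is not of the form a^n b^m and is not in L ✗

Only (A) aaab is in L, so it is the only candidate that could play the role of s.
(In a complete proof one picks s in terms of the pumping length p so that |s| ≥ p is guaranteed; a fixed string like aaab illustrates the shape of such an s.)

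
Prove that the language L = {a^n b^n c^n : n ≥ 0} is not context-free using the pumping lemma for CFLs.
Assume for contradiction that L is context-free, and let p ≥ 1 be the pumping length given by the pumping lemma for CFLs.
Choose s = a^p b^p c^p. Then s ∈ L and |s| = 3p ≥ p.
By the CFL pumping lemma, s = uvxyz for some u, v, x, y, z with |vxy| ≤ p, |vy| ≥ 1, and uv^i xy^i z ∈ L for every i ≥ 0.

Because |vxy| ≤ p, the window vxy cannot contain both an a and a c: any substring of s containing both must include the entire block b^p plus at least one a and one c, so it has length ≥ p + 2 > p.
Hence at least one of the letters a, c does not occur in vy at all.

Take i = 0: the string uxz is obtained from s by deleting |vy| ≥ 1 symbols, so |uxz| = 3p − |vy| < 3p.
But the letter (a or c) that does not occur in vy still occurs exactly p times in uxz. Every string of L with exactly p copies of some letter is a^p b^p c^p, of length 3p. Since |uxz| < 3p, uxz ∉ L.

This contradicts the CFL pumping lemma, which requires uv^i xy^i z ∈ L for all i ≥ 0.
Hence L = {a^n b^n c^n : n ≥ 0} is not context-free. ∎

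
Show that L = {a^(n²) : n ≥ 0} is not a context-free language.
Assume for contradiction that L is context-free, and let p ≥ 1 be the pumping length given by the pumping lemma for CFLs.
Choose s = a^(p²). Then s ∈ L and |s| = p² ≥ p.
By the CFL pumping lemma, s = uvxyz for some u, v, x, y, z with |vxy| ≤ p, |vy| ≥ 1, and uv^i xy^i z ∈ L for every i ≥ 0.
All symbols are a's, so only lengths matter: let k = |vy|, with 1 ≤ k ≤ |vxy| ≤ p.

Take i = 2: |uv²xy²z| = p² + k, and p² < p² + k ≤ p² + p < (p + 1)².
So the length lies strictly between consecutive squares and is not a perfect square; uv²xy²z ∉ L.

This contradicts the CFL pumping lemma, which requires uv^i xy^i z ∈ L for all i ≥ 0.
Hence L = {a^(n²) : n ≥ 0} is not context-free. ∎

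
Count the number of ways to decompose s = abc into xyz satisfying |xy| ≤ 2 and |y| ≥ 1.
3

For s = 'abc' with pumping length p = 2:

Constraints: |xy| ≤ 2, |y| > 0

Valid decompositions (|xy| ≤ p, |y| ≥ 1):
  • x='', y='a', z='bc'
  • x='a', y='b', z='c'
  • x='', y='ab', z='c'

Total count: 3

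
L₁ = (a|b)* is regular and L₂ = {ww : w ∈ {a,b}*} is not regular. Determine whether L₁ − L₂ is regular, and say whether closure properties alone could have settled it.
No — L₁ − L₂ is not regular.

L₁ − L₂ is the complement of {ww} within {a,b}*. If it were regular, its complement {ww} would be regular as well (regular languages are closed under complement) — contradiction. So L₁ − L₂ is not regular.

Note that the bare facts "L₁ regular, L₂ non-regular" do not settle the question by themselves: the closure of regular languages under ∪, ∩, complement and difference applies only when BOTH operands are regular. With a non-regular operand the result can come out regular or non-regular depending on the specific languages, so one has to work out L₁ − L₂ for this particular pair, as above.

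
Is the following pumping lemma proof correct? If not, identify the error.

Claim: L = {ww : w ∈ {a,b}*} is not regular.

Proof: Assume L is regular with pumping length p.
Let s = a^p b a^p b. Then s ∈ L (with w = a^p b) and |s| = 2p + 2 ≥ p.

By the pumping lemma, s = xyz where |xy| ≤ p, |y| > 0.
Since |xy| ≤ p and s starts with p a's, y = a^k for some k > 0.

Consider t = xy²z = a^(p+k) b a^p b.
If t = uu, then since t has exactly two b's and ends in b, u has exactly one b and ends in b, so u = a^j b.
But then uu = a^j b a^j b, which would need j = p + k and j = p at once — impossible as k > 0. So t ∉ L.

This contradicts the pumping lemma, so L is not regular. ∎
The proof is correct.

This proof is valid because:
1. s = a^p b a^p b is in L and is chosen in terms of p, so |s| ≥ p holds for every p
2. The decomposition analysis is correct: |xy| ≤ p forces y to lie inside the leading a's
3. The contradiction is valid: the argument shows a^(p+k) b a^p b cannot be split into two equal halves
4. The conclusion follows logically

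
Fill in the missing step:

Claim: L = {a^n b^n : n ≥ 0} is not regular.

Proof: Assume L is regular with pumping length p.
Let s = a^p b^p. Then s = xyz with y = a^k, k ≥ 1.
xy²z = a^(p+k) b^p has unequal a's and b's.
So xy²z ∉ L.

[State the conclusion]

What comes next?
This contradicts the pumping lemma for regular languages,
which guarantees xy^i z ∈ L for all i ≥ 0.

Since our assumption that L is regular leads to a contradiction,
we conclude that L = {a^n b^n : n ≥ 0} is NOT regular. ∎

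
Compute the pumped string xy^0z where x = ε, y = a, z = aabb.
aabb

Given x = '', y = 'a', z = 'aabb' and i = 0:

xy^0z = x + y·y·...·y (0 times) + z
       = '' + 'a'^0 + 'aabb'
       = '' + '' + 'aabb'
       = 'aabb'

The pumped string is 'aabb' with length 4.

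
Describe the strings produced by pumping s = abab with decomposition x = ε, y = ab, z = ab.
{xy^i z : i ≥ 0} = {(ab)^(i+1) : i ≥ 0} = {ab, abab, ababab, ...}

With x = ε, y = ab, z = ab: Pumping 'ab' gives strings of alternating a's and b's.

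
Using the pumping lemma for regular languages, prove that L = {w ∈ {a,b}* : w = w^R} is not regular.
Assume for contradiction that L is regular, and let p ≥ 1 be the pumping length given by the pumping lemma.
Choose s = a^p b a^p. Then s ∈ L (it reads the same in both directions) and |s| = 2p + 1 ≥ p.
By the pumping lemma, s = xyz for some x, y, z with |xy| ≤ p, |y| ≥ 1, and xy^i z ∈ L for every i ≥ 0.
Since |xy| ≤ p and the first p symbols of s are all a's, y = a^k for some k with 1 ≤ k ≤ p.

Take i = 2: xy²z = a^(p + k) b a^p.
Its reversal is a^p b a^(p + k). These differ because the block of a's before the unique b has length p + k in one and p in the other, and p + k ≠ p since k ≥ 1. So xy²z is not a palindrome, i.e. xy²z ∉ L.

This contradicts the pumping lemma, which requires xy^i z ∈ L for all i ≥ 0.
Hence L = {w ∈ {a,b}* : w = w^R} is not regular. ∎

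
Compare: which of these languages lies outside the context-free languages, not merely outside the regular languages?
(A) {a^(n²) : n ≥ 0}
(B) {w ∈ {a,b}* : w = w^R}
(A) {a^(n²) : n ≥ 0}

(A) {a^(n²) : n ≥ 0} requires the CFL pumping lemma.

- {w ∈ {a,b}* : w = w^R} is context-free (but not regular)
  • Can be shown non-regular with the regular pumping lemma
  • After pumping, the string is no longer symmetric

- {a^(n²) : n ≥ 0} is NOT context-free
  • Requires the CFL pumping lemma to prove
  • Gaps between squares grow unboundedly

The CFL pumping lemma is "stronger" in that it can prove non-membership
in the larger class of context-free languages.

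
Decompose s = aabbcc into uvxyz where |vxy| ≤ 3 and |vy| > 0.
u='aa', v='b', x='b', y='c', z='c'

For s = aabbcc with pumping length p = 3:

One valid decomposition:
- u = 'aa'
- v = 'b'
- x = 'b'
- y = 'c'
- z = 'c'

Verification:
- uvxyz = 'aa' + 'b' + 'b' + 'c' + 'c' = aabbcc ✓
- |vxy| = |'bbc'| = 3 ≤ 3 ✓
- |vy| = |'bc'| = 2 > 0 ✓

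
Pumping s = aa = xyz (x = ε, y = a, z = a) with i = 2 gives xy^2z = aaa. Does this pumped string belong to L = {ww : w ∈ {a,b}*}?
No

xy²z = ε · aa · a = aaa.
aaa has odd length 3, so it cannot be written as ww and is not in L.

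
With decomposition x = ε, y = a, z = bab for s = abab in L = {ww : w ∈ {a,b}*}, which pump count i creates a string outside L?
i = 0

xy⁰z = ε · ε · bab = bab; bab has odd length 3, so it cannot be written as ww and is not in L.
(Other choices also work, e.g. i = 2, 3; only i = 1 is guaranteed to stay in L since xy¹z = s.)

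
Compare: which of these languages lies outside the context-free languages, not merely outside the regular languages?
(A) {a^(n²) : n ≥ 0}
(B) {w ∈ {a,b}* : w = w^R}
(A) {a^(n²) : n ≥ 0}

(A) {a^(n²) : n ≥ 0} requires the CFL pumping lemma.

- {w ∈ {a,b}* : w = w^R} is context-free (but not regular)
  • Can be shown non-regular with the regular pumping lemma
  • After pumping, the string is no longer symmetric

- {a^(n²) : n ≥ 0} is NOT context-free
  • Requires the CFL pumping lemma to prove
  • Gaps between squares grow unboundedly

The CFL pumping lemma is "stronger" in that it can prove non-membership
in the larger class of context-free languages.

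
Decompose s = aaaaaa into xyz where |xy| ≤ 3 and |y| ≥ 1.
x = 'aa', y = 'a', z = 'aaa'

For s = aaaaaa and p = 3, one valid decomposition is:
- x = 'aa' (length 2)
- y = 'a' (length 1)
- z = 'aaa' (length 3)

Verification:
- xyz = 'aa' + 'a' + 'aaa' = aaaaaa ✓
- |xy| = 3 ≤ 3 ✓
- |y| = 1 > 0 ✓

All pumping lemma constraints are satisfied.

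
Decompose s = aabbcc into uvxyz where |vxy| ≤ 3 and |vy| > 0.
u='aa', v='b', x='b', y='c', z='c'

For s = aabbcc with pumping length p = 3:

One valid decomposition:
- u = 'aa'
- v = 'b'
- x = 'b'
- y = 'c'
- z = 'c'

Verification:
- uvxyz = 'aa' + 'b' + 'b' + 'c' + 'c' = aabbcc ✓
- |vxy| = |'bbc'| = 3 ≤ 3 ✓
- |vy| = |'bc'| = 2 > 0 ✓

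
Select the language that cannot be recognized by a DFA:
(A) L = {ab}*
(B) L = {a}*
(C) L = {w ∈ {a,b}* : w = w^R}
(C) {w ∈ {a,b}* : w = w^R}

(C) L = {w ∈ {a,b}* : w = w^R} is NOT regular.

The pumping lemma can be used to prove this:
After pumping, the string is no longer symmetric

The other languages are regular because they can be recognized by finite automata.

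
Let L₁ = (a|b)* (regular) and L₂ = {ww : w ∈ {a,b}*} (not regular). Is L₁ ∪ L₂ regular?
Yes — L₁ ∪ L₂ is regular.

{ww} ⊆ (a|b)*, so L₁ ∪ L₂ = (a|b)*, which is regular.

Note that the bare facts "L₁ regular, L₂ non-regular" do not settle the question by themselves: the closure of regular languages under ∪, ∩, complement and difference applies only when BOTH operands are regular. With a non-regular operand the result can come out regular or non-regular depending on the specific languages, so one has to work out L₁ ∪ L₂ for this particular pair, as above.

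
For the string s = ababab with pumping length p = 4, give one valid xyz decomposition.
x = 'ab', y = 'a', z = 'bab'

For s = ababab and p = 4, one valid decomposition is:
- x = 'ab' (length 2)
- y = 'a' (length 1)
- z = 'bab' (length 3)

Verification:
- xyz = 'ab' + 'a' + 'bab' = ababab ✓
- |xy| = 3 ≤ 4 ✓
- |y| = 1 > 0 ✓

All pumping lemma constraints are satisfied.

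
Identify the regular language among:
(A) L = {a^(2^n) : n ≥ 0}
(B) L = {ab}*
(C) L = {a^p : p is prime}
(B) {ab}*

(B) L = {ab}* is regular.

This can be recognized by a finite automaton (DFA/NFA).
Regular expressions like {ab}* define regular languages.

The other choices are not regular:
- {a^p : p is prime}: After pumping, the length becomes composite
- {a^(2^n) : n ≥ 0}: After pumping, length is no longer a power of 2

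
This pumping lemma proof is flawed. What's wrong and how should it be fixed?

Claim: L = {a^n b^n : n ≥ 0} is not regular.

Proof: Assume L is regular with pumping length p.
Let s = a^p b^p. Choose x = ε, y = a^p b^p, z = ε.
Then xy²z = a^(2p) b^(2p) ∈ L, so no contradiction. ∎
Error: The decomposition violates |xy| ≤ p. With y = a^p b^p, |xy| = |y| = 2p > p. (The proof also miscomputes xy²z, which would be a^p b^p a^p b^p rather than a^(2p) b^(2p), and it wrongly treats one harmless decomposition as settling the matter — the prover does not get to choose the decomposition.)

Correction: The pumping lemma requires |xy| ≤ p, and the argument must handle every decomposition satisfying |xy| ≤ p, |y| ≥ 1. Since s starts with p a's, any such y consists only of a's, say y = a^k with k ≥ 1. Then xy²z = a^(p+k) b^p has unequal numbers of a's and b's, so xy²z ∉ L — the required contradiction.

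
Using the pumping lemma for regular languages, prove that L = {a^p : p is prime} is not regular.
Assume for contradiction that L is regular, and let p ≥ 1 be the pumping length given by the pumping lemma.
Choose a prime q with q ≥ p (one exists because there are infinitely many primes) and let s = a^q. Then s ∈ L and |s| = q ≥ p.
By the pumping lemma, s = xyz for some x, y, z with |xy| ≤ p, |y| ≥ 1, and xy^i z ∈ L for every i ≥ 0.
Here y = a^k for some k with 1 ≤ k ≤ p, and xy^i z = a^(q + (i − 1)k) for every i ≥ 0.

Take i = q + 1: |xy^(q+1) z| = q + qk = q(k + 1).
Both factors satisfy q ≥ 2 and k + 1 ≥ 2, so q(k + 1) is composite, and xy^(q+1) z ∉ L.

This contradicts the pumping lemma, which requires xy^i z ∈ L for all i ≥ 0.
Hence L = {a^p : p is prime} is not regular. ∎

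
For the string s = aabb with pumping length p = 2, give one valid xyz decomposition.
x = 'a', y = 'a', z = 'bb'

For s = aabb and p = 2, one valid decomposition is:
- x = 'a' (length 1)
- y = 'a' (length 1)
- z = 'bb' (length 2)

Verification:
- xyz = 'a' + 'a' + 'bb' = aabb ✓
- |xy| = 2 ≤ 2 ✓
- |y| = 1 > 0 ✓

All pumping lemma constraints are satisfied.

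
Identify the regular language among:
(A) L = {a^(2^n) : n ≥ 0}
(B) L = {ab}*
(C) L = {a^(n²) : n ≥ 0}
(B) {ab}*

(B) L = {ab}* is regular.

This can be recognized by a finite automaton (DFA/NFA).
Regular expressions like {ab}* define regular languages.

The other choices are not regular:
- {a^(n²) : n ≥ 0}: After pumping, length is no longer a perfect square
- {a^(2^n) : n ≥ 0}: After pumping, length is no longer a power of 2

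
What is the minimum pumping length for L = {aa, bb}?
p = 3

For a finite language L, the pumping lemma holds vacuously if p > max|s| for s ∈ L.

The longest string in L = {aa, bb} has length 2.
If p = 3, then no string s ∈ L has |s| ≥ p, so the condition is vacuously true.

The minimum pumping length is p = 3.

Why no smaller p works: for any p ≤ 2, the longest string s ∈ L has |s| = 2 ≥ p, so it would
have to be pumpable; but pumping up (i = 2, 3, ...) produces ever longer strings, which cannot all lie in the
finite language L. So the pumping property fails for every p ≤ 2.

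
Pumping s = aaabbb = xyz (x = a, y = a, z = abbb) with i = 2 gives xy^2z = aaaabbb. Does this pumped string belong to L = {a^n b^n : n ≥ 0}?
No

xy²z = a · aa · abbb = aaaabbb.
aaaabbb has 4 a's and 3 b's; 4 ≠ 3, so it is not in L.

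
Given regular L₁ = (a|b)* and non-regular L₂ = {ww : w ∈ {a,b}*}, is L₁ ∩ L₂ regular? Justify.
No — L₁ ∩ L₂ is not regular.

(a|b)* is all strings over {a,b}, so L₁ ∩ L₂ = {ww : w ∈ {a,b}*} = L₂ itself, which is not regular (pump s = a^p b a^p b).

Note that the bare facts "L₁ regular, L₂ non-regular" do not settle the question by themselves: the closure of regular languages under ∪, ∩, complement and difference applies only when BOTH operands are regular. With a non-regular operand the result can come out regular or non-regular depending on the specific languages, so one has to work out L₁ ∩ L₂ for this particular pair, as above.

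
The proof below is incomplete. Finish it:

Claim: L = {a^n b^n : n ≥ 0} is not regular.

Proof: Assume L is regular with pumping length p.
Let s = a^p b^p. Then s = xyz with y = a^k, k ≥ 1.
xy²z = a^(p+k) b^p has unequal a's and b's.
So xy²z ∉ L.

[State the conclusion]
This contradicts the pumping lemma for regular languages,
which guarantees xy^i z ∈ L for all i ≥ 0.

Since our assumption that L is regular leads to a contradiction,
we conclude that L = {a^n b^n : n ≥ 0} is NOT regular. ∎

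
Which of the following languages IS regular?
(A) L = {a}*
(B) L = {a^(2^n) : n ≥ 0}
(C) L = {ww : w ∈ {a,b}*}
(A) {a}*

(A) L = {a}* is regular.

This can be recognized by a finite automaton (DFA/NFA).
Regular expressions like {a}* define regular languages.

The other choices are not regular:
- {a^(2^n) : n ≥ 0}: After pumping, length is no longer a power of 2
- {ww : w ∈ {a,b}*}: After pumping, the two halves no longer match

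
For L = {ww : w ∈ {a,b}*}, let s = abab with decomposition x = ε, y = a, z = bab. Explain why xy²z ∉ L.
xy²z = aabab ∉ L

Pumping with i = 2 replaces y = a by y² = aa:
- Original: s = xyz = abab; abab splits into halves ab · ab, which are equal, so it is in L (w = ab)
- Pumped: xy²z = ε · aa · bab = aabab
- aabab has odd length 5, so it cannot be written as ww and is not in L

The pumping lemma would require xy²z ∈ L, so this decomposition yields a contradiction.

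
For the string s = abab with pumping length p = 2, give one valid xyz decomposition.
x = '', y = 'ab', z = 'ab'

For s = abab and p = 2, one valid decomposition is:
- x = '' (length 0)
- y = 'ab' (length 2)
- z = 'ab' (length 2)

Verification:
- xyz = '' + 'ab' + 'ab' = abab ✓
- |xy| = 2 ≤ 2 ✓
- |y| = 2 > 0 ✓

All pumping lemma constraints are satisfied.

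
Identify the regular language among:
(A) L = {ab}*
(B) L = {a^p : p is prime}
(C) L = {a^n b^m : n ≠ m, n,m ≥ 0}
(A) {ab}*

(A) L = {ab}* is regular.

This can be recognized by a finite automaton (DFA/NFA).
Regular expressions like {ab}* define regular languages.

The other choices are not regular:
- {a^n b^m : n ≠ m, n,m ≥ 0}: After pumping a's, we can make n = m
- {a^p : p is prime}: After pumping, the length becomes composite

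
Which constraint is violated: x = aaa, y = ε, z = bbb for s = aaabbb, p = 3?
Violated: |y| > 0

The decomposition x = aaa, y = ε, z = bbb for s = aaabbb with p = 3
violates the constraint: |y| > 0

|y| = 0, but the pumping lemma requires |y| > 0 (y must be non-empty).

Pumping lemma constraints:
1. xyz = s (decomposition is valid)
2. |xy| ≤ p
3. |y| > 0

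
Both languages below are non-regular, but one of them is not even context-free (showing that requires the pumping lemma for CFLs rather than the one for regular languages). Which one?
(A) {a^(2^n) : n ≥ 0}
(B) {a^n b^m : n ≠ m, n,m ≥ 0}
(A) {a^(2^n) : n ≥ 0}

(A) {a^(2^n) : n ≥ 0} requires the CFL pumping lemma.

- {a^n b^m : n ≠ m, n,m ≥ 0} is context-free (but not regular)
  • Can be shown non-regular with the regular pumping lemma
  • After pumping a's, we can make n = m

- {a^(2^n) : n ≥ 0} is NOT context-free
  • Requires the CFL pumping lemma to prove
  • Gaps between powers of 2 grow exponentially

The CFL pumping lemma is "stronger" in that it can prove non-membership
in the larger class of context-free languages.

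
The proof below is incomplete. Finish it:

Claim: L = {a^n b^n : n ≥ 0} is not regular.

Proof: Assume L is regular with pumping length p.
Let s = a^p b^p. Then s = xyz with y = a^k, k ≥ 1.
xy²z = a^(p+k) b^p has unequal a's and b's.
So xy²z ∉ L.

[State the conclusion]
This contradicts the pumping lemma for regular languages,
which guarantees xy^i z ∈ L for all i ≥ 0.

Since our assumption that L is regular leads to a contradiction,
we conclude that L = {a^n b^n : n ≥ 0} is NOT regular. ∎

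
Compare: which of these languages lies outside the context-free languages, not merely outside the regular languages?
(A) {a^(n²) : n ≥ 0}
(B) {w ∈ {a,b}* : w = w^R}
(A) {a^(n²) : n ≥ 0}

(A) {a^(n²) : n ≥ 0} requires the CFL pumping lemma.

- {w ∈ {a,b}* : w = w^R} is context-free (but not regular)
  • Can be shown non-regular with the regular pumping lemma
  • After pumping, the string is no longer symmetric

- {a^(n²) : n ≥ 0} is NOT context-free
  • Requires the CFL pumping lemma to prove
  • Gaps between squares grow unboundedly

The CFL pumping lemma is "stronger" in that it can prove non-membership
in the larger class of context-free languages.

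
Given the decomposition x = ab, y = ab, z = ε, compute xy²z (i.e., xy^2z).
ababab

Given x = 'ab', y = 'ab', z = '' and i = 2:

xy^2z = x + y·y·...·y (2 times) + z
       = 'ab' + 'ab'^2 + ''
       = 'ab' + 'abab' + ''
       = 'ababab'

The pumped string is 'ababab' with length 6.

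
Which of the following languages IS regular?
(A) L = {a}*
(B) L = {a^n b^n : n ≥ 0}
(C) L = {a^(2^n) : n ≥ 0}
(A) {a}*

(A) L = {a}* is regular.

This can be recognized by a finite automaton (DFA/NFA).
Regular expressions like {a}* define regular languages.

The other choices are not regular:
- {a^(2^n) : n ≥ 0}: After pumping, length is no longer a power of 2
- {a^n b^n : n ≥ 0}: After pumping, the number of a's and b's become unequal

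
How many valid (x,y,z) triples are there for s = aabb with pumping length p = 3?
6

For s = 'aabb' with pumping length p = 3:

Constraints: |xy| ≤ 3, |y| > 0

Valid decompositions (|xy| ≤ p, |y| ≥ 1):
  • x='', y='a', z='abb'
  • x='a', y='a', z='bb'
  • x='', y='aa', z='bb'
  • x='aa', y='b', z='b'
  • x='a', y='ab', z='b'
  • x='', y='aab', z='b'

Total count: 6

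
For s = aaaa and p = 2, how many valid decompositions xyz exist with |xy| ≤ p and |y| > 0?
3

For s = 'aaaa' with pumping length p = 2:

Constraints: |xy| ≤ 2, |y| > 0

Valid decompositions (|xy| ≤ p, |y| ≥ 1):
  • x='', y='a', z='aaa'
  • x='a', y='a', z='aa'
  • x='', y='aa', z='aa'

Total count: 3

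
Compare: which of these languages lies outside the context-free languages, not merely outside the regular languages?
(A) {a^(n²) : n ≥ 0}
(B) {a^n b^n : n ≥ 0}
(A) {a^(n²) : n ≥ 0}

(A) {a^(n²) : n ≥ 0} requires the CFL pumping lemma.

- {a^n b^n : n ≥ 0} is context-free (but not regular)
  • Can be shown non-regular with the regular pumping lemma
  • After pumping, the number of a's and b's become unequal

- {a^(n²) : n ≥ 0} is NOT context-free
  • Requires the CFL pumping lemma to prove
  • Gaps between squares grow unboundedly

The CFL pumping lemma is "stronger" in that it can prove non-membership
in the larger class of context-free languages.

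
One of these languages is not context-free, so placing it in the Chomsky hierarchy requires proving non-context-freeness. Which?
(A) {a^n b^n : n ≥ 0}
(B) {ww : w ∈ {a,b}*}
(B) {ww : w ∈ {a,b}*}

(B) {ww : w ∈ {a,b}*} requires the CFL pumping lemma.

- {a^n b^n : n ≥ 0} is context-free (but not regular)
  • Can be shown non-regular with the regular pumping lemma
  • After pumping, the number of a's and b's become unequal

- {ww : w ∈ {a,b}*} is NOT context-free
  • Requires the CFL pumping lemma to prove
  • Cannot verify equality of two arbitrary substrings

The CFL pumping lemma is "stronger" in that it can prove non-membership
in the larger class of context-free languages.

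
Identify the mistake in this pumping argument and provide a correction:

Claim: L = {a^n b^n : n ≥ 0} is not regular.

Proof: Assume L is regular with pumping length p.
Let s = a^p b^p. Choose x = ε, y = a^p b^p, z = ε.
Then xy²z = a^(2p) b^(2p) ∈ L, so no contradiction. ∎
Error: The decomposition violates |xy| ≤ p. With y = a^p b^p, |xy| = |y| = 2p > p. (The proof also miscomputes xy²z, which would be a^p b^p a^p b^p rather than a^(2p) b^(2p), and it wrongly treats one harmless decomposition as settling the matter — the prover does not get to choose the decomposition.)

Correction: The pumping lemma requires |xy| ≤ p, and the argument must handle every decomposition satisfying |xy| ≤ p, |y| ≥ 1. Since s starts with p a's, any such y consists only of a's, say y = a^k with k ≥ 1. Then xy²z = a^(p+k) b^p has unequal numbers of a's and b's, so xy²z ∉ L — the required contradiction.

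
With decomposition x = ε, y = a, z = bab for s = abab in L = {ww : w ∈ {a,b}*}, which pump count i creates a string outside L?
i = 3

xy³z = ε · aaa · bab = aaabab; aaabab has length 6; its halves are aaa and bab, which differ, so it is not in L.
(Other choices also work, e.g. i = 0, 2; only i = 1 is guaranteed to stay in L since xy¹z = s.)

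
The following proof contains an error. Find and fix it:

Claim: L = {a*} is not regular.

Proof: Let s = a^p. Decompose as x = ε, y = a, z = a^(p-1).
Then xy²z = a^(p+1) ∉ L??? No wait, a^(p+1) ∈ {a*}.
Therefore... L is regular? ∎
Error: The proof attempts to show a*  is not regular, but a* IS regular!

Correction: a* is a regular language (recognized by a simple DFA with one accepting state and self-loop on 'a'). The pumping lemma can only prove non-regularity, not regularity. For regular languages, pumping always works.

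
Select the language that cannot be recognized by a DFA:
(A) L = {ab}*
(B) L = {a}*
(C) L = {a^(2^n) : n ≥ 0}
(C) {a^(2^n) : n ≥ 0}

(C) L = {a^(2^n) : n ≥ 0} is NOT regular.

The pumping lemma can be used to prove this:
After pumping, length is no longer a power of 2

The other languages are regular because they can be recognized by finite automata.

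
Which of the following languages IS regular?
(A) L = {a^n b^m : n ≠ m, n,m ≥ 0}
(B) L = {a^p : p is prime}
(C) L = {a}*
(C) {a}*

(C) L = {a}* is regular.

This can be recognized by a finite automaton (DFA/NFA).
Regular expressions like {a}* define regular languages.

The other choices are not regular:
- {a^p : p is prime}: After pumping, the length becomes composite
- {a^n b^m : n ≠ m, n,m ≥ 0}: After pumping a's, we can make n = m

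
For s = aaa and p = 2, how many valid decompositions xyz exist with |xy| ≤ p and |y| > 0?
3

For s = 'aaa' with pumping length p = 2:

Constraints: |xy| ≤ 2, |y| > 0

Valid decompositions (|xy| ≤ p, |y| ≥ 1):
  • x='', y='a', z='aa'
  • x='a', y='a', z='a'
  • x='', y='aa', z='a'

Total count: 3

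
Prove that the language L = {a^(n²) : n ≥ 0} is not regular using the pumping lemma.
Assume for contradiction that L is regular, and let p ≥ 1 be the pumping length given by the pumping lemma.
Choose s = a^(p²). Then s ∈ L and |s| = p² ≥ p.
By the pumping lemma, s = xyz for some x, y, z with |xy| ≤ p, |y| ≥ 1, and xy^i z ∈ L for every i ≥ 0.
Here y = a^k for some k with 1 ≤ k ≤ |xy| ≤ p.

Take i = 2: |xy²z| = p² + k.
Now p² < p² + k ≤ p² + p < p² + 2p + 1 = (p + 1)².
So |xy²z| lies strictly between the consecutive squares p² and (p + 1)², hence is not a perfect square, and xy²z ∉ L.

This contradicts the pumping lemma, which requires xy^i z ∈ L for all i ≥ 0.
Hence L = {a^(n²) : n ≥ 0} is not regular. ∎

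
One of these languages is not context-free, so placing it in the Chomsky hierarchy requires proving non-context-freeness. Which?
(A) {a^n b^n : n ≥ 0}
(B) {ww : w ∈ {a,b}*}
(B) {ww : w ∈ {a,b}*}

(B) {ww : w ∈ {a,b}*} requires the CFL pumping lemma.

- {a^n b^n : n ≥ 0} is context-free (but not regular)
  • Can be shown non-regular with the regular pumping lemma
  • After pumping, the number of a's and b's become unequal

- {ww : w ∈ {a,b}*} is NOT context-free
  • Requires the CFL pumping lemma to prove
  • Cannot verify equality of two arbitrary substrings

The CFL pumping lemma is "stronger" in that it can prove non-membership
in the larger class of context-free languages.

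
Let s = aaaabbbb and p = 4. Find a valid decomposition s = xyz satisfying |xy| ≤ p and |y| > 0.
x = 'a', y = 'a', z = 'aabbbb'

For s = aaaabbbb and p = 4, one valid decomposition is:
- x = 'a' (length 1)
- y = 'a' (length 1)
- z = 'aabbbb' (length 6)

Verification:
- xyz = 'a' + 'a' + 'aabbbb' = aaaabbbb ✓
- |xy| = 2 ≤ 4 ✓
- |y| = 1 > 0 ✓

All pumping lemma constraints are satisfied.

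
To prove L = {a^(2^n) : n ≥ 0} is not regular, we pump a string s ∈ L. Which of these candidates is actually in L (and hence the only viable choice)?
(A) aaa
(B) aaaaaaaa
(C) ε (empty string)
(B) aaaaaaaa

The pumping lemma is applied to a string s that lies in L, so first check membership of each option:
- (A) aaa has length 3, strictly between 2^1 = 2 and 2^2 = 4, so it is not in L ✗
- (B) aaaaaaaa has length 8 = 2^3, so it is in L ✓
- (C) ε has length 0, which is not a power of 2, so it is not in L ✗

Only (B) aaaaaaaa is in L, so it is the only candidate that could play the role of s.
(In a complete proof one picks s in terms of the pumping length p so that |s| ≥ p is guaranteed; a fixed string like aaaaaaaa illustrates the shape of such an s.)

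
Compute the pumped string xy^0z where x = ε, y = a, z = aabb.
aabb

Given x = '', y = 'a', z = 'aabb' and i = 0:

xy^0z = x + y·y·...·y (0 times) + z
       = '' + 'a'^0 + 'aabb'
       = '' + '' + 'aabb'
       = 'aabb'

The pumped string is 'aabb' with length 4.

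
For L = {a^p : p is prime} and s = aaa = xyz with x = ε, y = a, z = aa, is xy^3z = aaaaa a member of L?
Yes

xy³z = ε · aaa · aa = aaaaa.
aaaaa has length 5, which is prime, so it is in L.
(A single pumped string landing in L is not a contradiction by itself; a non-regularity proof needs some i for which xy^i z ∉ L, for every admissible decomposition.)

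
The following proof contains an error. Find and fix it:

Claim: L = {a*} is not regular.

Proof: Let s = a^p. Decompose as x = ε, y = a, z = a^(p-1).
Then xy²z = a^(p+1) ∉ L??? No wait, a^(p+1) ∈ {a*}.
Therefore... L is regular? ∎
Error: The proof attempts to show a*  is not regular, but a* IS regular!

Correction: a* is a regular language (recognized by a simple DFA with one accepting state and self-loop on 'a'). The pumping lemma can only prove non-regularity, not regularity. For regular languages, pumping always works.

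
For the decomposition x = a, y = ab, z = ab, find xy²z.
aababab

Given x = 'a', y = 'ab', z = 'ab' and i = 2:

xy^2z = x + y·y·...·y (2 times) + z
       = 'a' + 'ab'^2 + 'ab'
       = 'a' + 'abab' + 'ab'
       = 'aababab'

The pumped string is 'aababab' with length 7.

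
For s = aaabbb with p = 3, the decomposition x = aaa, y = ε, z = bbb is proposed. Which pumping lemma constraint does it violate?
Violated: |y| > 0

The decomposition x = aaa, y = ε, z = bbb for s = aaabbb with p = 3
violates the constraint: |y| > 0

|y| = 0, but the pumping lemma requires |y| > 0 (y must be non-empty).

Pumping lemma constraints:
1. xyz = s (decomposition is valid)
2. |xy| ≤ p
3. |y| > 0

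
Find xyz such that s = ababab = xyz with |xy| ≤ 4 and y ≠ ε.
x = 'ab', y = 'ab', z = 'ab'

For s = ababab and p = 4, one valid decomposition is:
- x = 'ab' (length 2)
- y = 'ab' (length 2)
- z = 'ab' (length 2)

Verification:
- xyz = 'ab' + 'ab' + 'ab' = ababab ✓
- |xy| = 4 ≤ 4 ✓
- |y| = 2 > 0 ✓

All pumping lemma constraints are satisfied.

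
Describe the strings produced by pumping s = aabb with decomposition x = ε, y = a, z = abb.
{xy^i z : i ≥ 0} = {a^(i+1) b^2 : i ≥ 0} = {abb, aabb, aaabb, ...}

With x = ε, y = a, z = abb: Starting with aabb and pumping the first 'a' (z = abb keeps the second 'a'), we get strings with i+1 a's followed by 2 b's for i = 0, 1, 2, ...; note bb is not produced because z always contributes one a.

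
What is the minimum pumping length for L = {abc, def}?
p = 4

For a finite language L, the pumping lemma holds vacuously if p > max|s| for s ∈ L.

The longest string in L = {abc, def} has length 3.
If p = 4, then no string s ∈ L has |s| ≥ p, so the condition is vacuously true.

The minimum pumping length is p = 4.

Why no smaller p works: for any p ≤ 3, the longest string s ∈ L has |s| = 3 ≥ p, so it would
have to be pumpable; but pumping up (i = 2, 3, ...) produces ever longer strings, which cannot all lie in the
finite language L. So the pumping property fails for every p ≤ 3.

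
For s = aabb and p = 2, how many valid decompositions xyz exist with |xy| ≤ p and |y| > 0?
3

For s = 'aabb' with pumping length p = 2:

Constraints: |xy| ≤ 2, |y| > 0

Valid decompositions (|xy| ≤ p, |y| ≥ 1):
  • x='', y='a', z='abb'
  • x='a', y='a', z='bb'
  • x='', y='aa', z='bb'

Total count: 3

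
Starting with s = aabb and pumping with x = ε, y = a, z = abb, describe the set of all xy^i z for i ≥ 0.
{xy^i z : i ≥ 0} = {a^(i+1) b^2 : i ≥ 0} = {abb, aabb, aaabb, ...}

With x = ε, y = a, z = abb: Starting with aabb and pumping the first 'a' (z = abb keeps the second 'a'), we get strings with i+1 a's followed by 2 b's for i = 0, 1, 2, ...; note bb is not produced because z always contributes one a.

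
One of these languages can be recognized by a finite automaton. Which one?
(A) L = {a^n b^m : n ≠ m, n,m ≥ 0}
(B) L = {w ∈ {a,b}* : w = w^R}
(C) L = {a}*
(C) {a}*

(C) L = {a}* is regular.

This can be recognized by a finite automaton (DFA/NFA).
Regular expressions like {a}* define regular languages.

The other choices are not regular:
- {a^n b^m : n ≠ m, n,m ≥ 0}: After pumping a's, we can make n = m
- {w ∈ {a,b}* : w = w^R}: After pumping, the string is no longer symmetric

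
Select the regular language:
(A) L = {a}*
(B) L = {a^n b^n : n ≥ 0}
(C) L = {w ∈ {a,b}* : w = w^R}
(A) {a}*

(A) L = {a}* is regular.

This can be recognized by a finite automaton (DFA/NFA).
Regular expressions like {a}* define regular languages.

The other choices are not regular:
- {a^n b^n : n ≥ 0}: After pumping, the number of a's and b's become unequal
- {w ∈ {a,b}* : w = w^R}: After pumping, the string is no longer symmetric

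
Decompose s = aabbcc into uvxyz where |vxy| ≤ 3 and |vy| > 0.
u='aa', v='b', x='b', y='c', z='c'

For s = aabbcc with pumping length p = 3:

One valid decomposition:
- u = 'aa'
- v = 'b'
- x = 'b'
- y = 'c'
- z = 'c'

Verification:
- uvxyz = 'aa' + 'b' + 'b' + 'c' + 'c' = aabbcc ✓
- |vxy| = |'bbc'| = 3 ≤ 3 ✓
- |vy| = |'bc'| = 2 > 0 ✓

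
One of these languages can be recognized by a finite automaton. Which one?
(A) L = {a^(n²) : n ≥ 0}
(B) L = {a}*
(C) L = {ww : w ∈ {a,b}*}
(B) {a}*

(B) L = {a}* is regular.

This can be recognized by a finite automaton (DFA/NFA).
Regular expressions like {a}* define regular languages.

The other choices are not regular:
- {ww : w ∈ {a,b}*}: After pumping, the two halves no longer match
- {a^(n²) : n ≥ 0}: After pumping, length is no longer a perfect square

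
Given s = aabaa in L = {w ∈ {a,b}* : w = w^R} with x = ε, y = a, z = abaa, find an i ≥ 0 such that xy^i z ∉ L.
i = 2

xy²z = ε · aa · abaa = aaabaa; aaabaa reversed is aabaaa ≠ aaabaa, so it is not a palindrome and is not in L.
(Other choices also work, e.g. i = 0, 3; only i = 1 is guaranteed to stay in L since xy¹z = s.)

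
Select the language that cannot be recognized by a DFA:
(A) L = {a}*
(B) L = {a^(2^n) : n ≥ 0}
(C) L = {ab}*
(B) {a^(2^n) : n ≥ 0}

(B) L = {a^(2^n) : n ≥ 0} is NOT regular.

The pumping lemma can be used to prove this:
After pumping, length is no longer a power of 2

The other languages are regular because they can be recognized by finite automata.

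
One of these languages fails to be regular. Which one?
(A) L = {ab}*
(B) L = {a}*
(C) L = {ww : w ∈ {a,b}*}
(C) {ww : w ∈ {a,b}*}

(C) L = {ww : w ∈ {a,b}*} is NOT regular.

The pumping lemma can be used to prove this:
After pumping, the two halves no longer match

The other languages are regular because they can be recognized by finite automata.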